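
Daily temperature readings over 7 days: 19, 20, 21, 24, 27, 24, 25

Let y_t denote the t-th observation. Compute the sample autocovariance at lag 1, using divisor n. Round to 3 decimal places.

Mean ȳ = (19 + 20 + 21 + 24 + 27 + 24 + 25)/7 = 22.8571
Σ_{t=1}^{6}(y_t−ȳ)(y_{t+1}−ȳ) = 26.1224
γ_1 = 26.1224 / 7 = 3.732

3.732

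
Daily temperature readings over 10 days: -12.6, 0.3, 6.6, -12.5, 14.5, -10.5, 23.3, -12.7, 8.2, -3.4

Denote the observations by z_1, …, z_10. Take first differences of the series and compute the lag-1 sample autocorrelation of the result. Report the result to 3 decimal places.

First differences Δz: 12.9, 6.3, -19.1, 27.0, -25.0, 33.8, -36.0, 20.9, -11.6
Mean of differences = 1.0222
Numerator Σ(Δz_t−Δz̄)(Δz_{t+1}−Δz̄) = -4295.5205
Denominator Σ(Δz_t−Δz̄)² = 4925.3156
r_1(Δz) = -4295.5205 / 4925.3156 = -0.872

-0.872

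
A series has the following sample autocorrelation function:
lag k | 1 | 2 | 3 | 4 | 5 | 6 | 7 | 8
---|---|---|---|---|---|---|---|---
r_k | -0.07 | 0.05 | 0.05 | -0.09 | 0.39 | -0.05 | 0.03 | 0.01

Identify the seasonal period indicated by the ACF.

The largest autocorrelation is r_5 = 0.39; the remaining lags stay at or below 0.05.
The dominant spike at lag 5 indicates a seasonal period of 5.

5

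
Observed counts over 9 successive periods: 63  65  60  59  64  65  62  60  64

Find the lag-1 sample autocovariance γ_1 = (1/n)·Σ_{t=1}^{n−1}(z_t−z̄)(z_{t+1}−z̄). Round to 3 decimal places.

-0.182

Mean z̄ = (63 + 65 + 60 + 59 + 64 + 65 + 62 + 60 + 64)/9 = 62.4444
Σ_{t=1}^{8}(z_t−z̄)(z_{t+1}−z̄) = -1.6420
γ_1 = -1.6420 / 9 = -0.182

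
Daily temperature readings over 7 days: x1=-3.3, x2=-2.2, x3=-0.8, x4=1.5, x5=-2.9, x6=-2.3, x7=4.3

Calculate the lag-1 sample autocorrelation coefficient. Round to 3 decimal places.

Mean x̄ = (-3.3 − 2.2 − 0.8 + 1.5 − 2.9 − 2.3 + 4.3)/7 = -0.8143
Numerator Σ_{t=1}^{6}(x_t−x̄)(x_{t+1}−x̄) = -5.8688
Denominator Σ(x_t−x̄)² = 46.1686
r_1 = -5.8688 / 46.1686 = -0.127

-0.127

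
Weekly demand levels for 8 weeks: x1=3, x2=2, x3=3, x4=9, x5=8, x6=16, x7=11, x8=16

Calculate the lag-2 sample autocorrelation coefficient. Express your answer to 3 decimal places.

0.399

Mean x̄ = (3 + 2 + 3 + 9 + 8 + 16 + 11 + 16)/8 = 8.5000
Deviations from mean: -5.5000, -6.5000, -5.5000, 0.5000, -0.5000, 7.5000, 2.5000, 7.5000
Numerator Σ_{t=1}^{6}(x_t−x̄)(x_{t+2}−x̄) = 88.5000
Denominator Σ(x_t−x̄)² = 222.0000
r_2 = 88.5000 / 222.0000 = 0.399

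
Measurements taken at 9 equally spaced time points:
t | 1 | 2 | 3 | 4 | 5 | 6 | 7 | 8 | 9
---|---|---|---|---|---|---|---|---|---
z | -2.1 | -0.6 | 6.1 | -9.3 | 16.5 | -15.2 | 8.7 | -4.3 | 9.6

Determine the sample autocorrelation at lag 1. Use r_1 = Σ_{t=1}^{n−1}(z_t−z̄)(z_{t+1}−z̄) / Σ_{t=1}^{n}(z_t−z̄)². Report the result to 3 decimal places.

Mean z̄ = (-2.1 − 0.6 + 6.1 − 9.3 + 16.5 − 15.2 + 8.7 − 4.3 + 9.6)/9 = 1.0444
Numerator Σ_{t=1}^{8}(z_t−z̄)(z_{t+1}−z̄) = -677.3853
Denominator Σ(z_t−z̄)² = 808.2822
r_1 = -677.3853 / 808.2822 = -0.838

-0.838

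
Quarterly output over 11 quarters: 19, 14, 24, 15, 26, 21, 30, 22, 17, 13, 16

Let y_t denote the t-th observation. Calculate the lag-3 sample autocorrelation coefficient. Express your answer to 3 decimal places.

Mean ȳ = (19 + 14 + 24 + 15 + 26 + 21 + 30 + 22 + 17 + 13 + 16)/11 = 19.7273
Numerator Σ_{t=1}^{8}(y_t−ȳ)(y_{t+3}−ȳ) = -142.4050
Denominator Σ(y_t−ȳ)² = 292.1818
r_3 = -142.4050 / 292.1818 = -0.487

-0.487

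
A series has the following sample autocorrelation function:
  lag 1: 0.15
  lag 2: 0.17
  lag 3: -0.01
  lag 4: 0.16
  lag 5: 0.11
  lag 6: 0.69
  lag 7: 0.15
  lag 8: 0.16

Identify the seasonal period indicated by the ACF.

6

The largest autocorrelation is r_6 = 0.69; the remaining lags stay at or below 0.17.
The dominant spike at lag 6 indicates a seasonal period of 6.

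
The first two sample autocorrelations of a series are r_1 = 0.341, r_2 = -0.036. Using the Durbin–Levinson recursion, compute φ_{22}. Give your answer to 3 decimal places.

-0.172

φ_{22} = (r_2 − r_1²) / (1 − r_1²)
r_1² = (0.341)² = 0.116281
Numerator = -0.036 − 0.1163 = -0.1523; denominator = 1 − 0.1163 = 0.8837
φ_{22} = -0.1523 / 0.8837 = -0.172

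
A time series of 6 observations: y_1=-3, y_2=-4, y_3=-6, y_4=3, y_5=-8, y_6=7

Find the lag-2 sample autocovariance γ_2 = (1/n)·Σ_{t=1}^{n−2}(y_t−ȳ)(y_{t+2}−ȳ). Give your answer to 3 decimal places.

Mean ȳ = (-3 − 4 − 6 + 3 − 8 + 7)/6 = -1.8333
Σ_{t=1}^{4}(y_t−ȳ)(y_{t+2}−ȳ) = 62.7778
γ_2 = 62.7778 / 6 = 10.463

10.463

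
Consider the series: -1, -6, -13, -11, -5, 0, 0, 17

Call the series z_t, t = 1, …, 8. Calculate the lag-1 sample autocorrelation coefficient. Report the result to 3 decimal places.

Mean z̄ = (-1 − 6 − 13 − 11 − 5 + 0 + 0 + 17)/8 = -2.3750
Deviations from mean: 1.3750, -3.6250, -10.6250, -8.6250, -2.6250, 2.3750, 2.3750, 19.3750
Σ(z_t−z̄)(z_{t+1}−z̄) = (-4.9844) + (38.5156) + (91.6406) + (22.6406) + (-6.2344) + (5.6406) + (46.0156) = 193.2344
Denominator Σ(z_t−z̄)² = 595.8750
r_1 = 193.2344 / 595.8750 = 0.324

0.324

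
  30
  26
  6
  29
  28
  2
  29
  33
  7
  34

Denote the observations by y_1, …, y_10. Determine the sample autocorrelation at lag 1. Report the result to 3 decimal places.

Mean ȳ = (30 + 26 + 6 + 29 + 28 + 2 + 29 + 33 + 7 + 34)/10 = 22.4000
Numerator Σ_{t=1}^{9}(y_t−ȳ)(y_{t+1}−ȳ) = -623.7600
Denominator Σ(y_t−ȳ)² = 1358.4000
r_1 = -623.7600 / 1358.4000 = -0.459

-0.459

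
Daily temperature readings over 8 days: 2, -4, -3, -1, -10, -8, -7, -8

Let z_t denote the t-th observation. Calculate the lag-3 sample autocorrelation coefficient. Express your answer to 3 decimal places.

0.206

Mean z̄ = (2 − 4 − 3 − 1 − 10 − 8 − 7 − 8)/8 = -4.8750
Deviations from mean: 6.8750, 0.8750, 1.8750, 3.8750, -5.1250, -3.1250, -2.1250, -3.1250
Σ(z_t−z̄)(z_{t+3}−z̄) = (26.6406) + (-4.4844) + (-5.8594) + (-8.2344) + (16.0156) = 24.0781
Denominator Σ(z_t−z̄)² = 116.8750
r_3 = 24.0781 / 116.8750 = 0.206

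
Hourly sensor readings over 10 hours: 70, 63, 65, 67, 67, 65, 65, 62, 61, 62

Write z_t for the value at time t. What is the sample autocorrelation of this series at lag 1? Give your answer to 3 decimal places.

Mean z̄ = (70 + 63 + 65 + 67 + 67 + 65 + 65 + 62 + 61 + 62)/10 = 64.7000
Numerator Σ_{t=1}^{9}(z_t−z̄)(z_{t+1}−z̄) = 16.4100
Denominator Σ(z_t−z̄)² = 70.1000
r_1 = 16.4100 / 70.1000 = 0.234

0.234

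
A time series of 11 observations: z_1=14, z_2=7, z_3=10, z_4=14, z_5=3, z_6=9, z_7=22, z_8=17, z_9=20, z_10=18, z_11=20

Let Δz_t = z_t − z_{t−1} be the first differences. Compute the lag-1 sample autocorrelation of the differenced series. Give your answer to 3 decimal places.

First differences Δz: -7, 3, 4, -11, 6, 13, -5, 3, -2, 2
Mean of differences = 0.6000
Numerator Σ(Δz_t−Δz̄)(Δz_{t+1}−Δz̄) = -137.9600
Denominator Σ(Δz_t−Δz̄)² = 438.4000
r_1(Δz) = -137.9600 / 438.4000 = -0.315

-0.315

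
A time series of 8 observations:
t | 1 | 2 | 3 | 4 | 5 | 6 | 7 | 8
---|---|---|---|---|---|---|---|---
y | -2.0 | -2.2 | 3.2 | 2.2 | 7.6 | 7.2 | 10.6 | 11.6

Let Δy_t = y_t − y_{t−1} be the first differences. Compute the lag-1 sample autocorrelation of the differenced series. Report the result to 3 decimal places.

-0.890

First differences Δy: -0.2, 5.4, -1.0, 5.4, -0.4, 3.4, 1.0
Mean of differences = 1.9429
Numerator Σ(Δy_t−Δȳ)(Δy_{t+1}−Δȳ) = -40.6433
Denominator Σ(Δy_t−Δȳ)² = 45.6571
r_1(Δy) = -40.6433 / 45.6571 = -0.890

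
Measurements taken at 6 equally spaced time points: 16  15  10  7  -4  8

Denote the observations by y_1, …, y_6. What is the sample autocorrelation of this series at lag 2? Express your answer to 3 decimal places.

-0.064

Mean ȳ = (16 + 15 + 10 + 7 − 4 + 8)/6 = 8.6667
Numerator Σ_{t=1}^{4}(y_t−ȳ)(y_{t+2}−ȳ) = -16.5556
Denominator Σ(y_t−ȳ)² = 259.3333
r_2 = -16.5556 / 259.3333 = -0.064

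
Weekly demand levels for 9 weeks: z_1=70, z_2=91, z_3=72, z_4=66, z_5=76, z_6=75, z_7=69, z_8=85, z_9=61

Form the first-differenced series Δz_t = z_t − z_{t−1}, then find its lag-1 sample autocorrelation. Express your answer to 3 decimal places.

-0.466

First differences Δz: 21, -19, -6, 10, -1, -6, 16, -24
Mean of differences = -1.1250
Numerator Σ(Δz_t−Δz̄)(Δz_{t+1}−Δz̄) = -837.0156
Denominator Σ(Δz_t−Δz̄)² = 1796.8750
r_1(Δz) = -837.0156 / 1796.8750 = -0.466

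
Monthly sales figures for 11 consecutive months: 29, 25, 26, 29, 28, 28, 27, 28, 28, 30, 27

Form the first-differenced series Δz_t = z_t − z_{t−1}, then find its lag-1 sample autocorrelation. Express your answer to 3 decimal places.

First differences Δz: -4, 1, 3, -1, 0, -1, 1, 0, 2, -3
Mean of differences = -0.2000
Numerator Σ(Δz_t−Δz̄)(Δz_{t+1}−Δz̄) = -10.0400
Denominator Σ(Δz_t−Δz̄)² = 41.6000
r_1(Δz) = -10.0400 / 41.6000 = -0.241

-0.241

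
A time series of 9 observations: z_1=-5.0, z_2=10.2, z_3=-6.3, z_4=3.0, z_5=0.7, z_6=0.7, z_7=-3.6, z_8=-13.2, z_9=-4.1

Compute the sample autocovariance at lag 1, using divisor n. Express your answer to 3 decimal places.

Mean z̄ = (-5.0 + 10.2 − 6.3 + 3.0 + 0.7 + 0.7 − 3.6 − 13.2 − 4.1)/9 = -1.9556
Σ_{t=1}^{8}(z_t−z̄)(z_{t+1}−z̄) = -52.8964
γ_1 = -52.8964 / 9 = -5.877

-5.877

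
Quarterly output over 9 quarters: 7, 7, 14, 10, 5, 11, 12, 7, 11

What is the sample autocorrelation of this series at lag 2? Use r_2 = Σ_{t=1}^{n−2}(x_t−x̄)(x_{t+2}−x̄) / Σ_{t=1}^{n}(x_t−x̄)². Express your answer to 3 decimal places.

-0.608

Mean x̄ = (7 + 7 + 14 + 10 + 5 + 11 + 12 + 7 + 11)/9 = 9.3333
Σ(x_t−x̄)(x_{t+2}−x̄) = (-10.8889) + (-1.5556) + (-20.2222) + (1.1111) + (-11.5556) + (-3.8889) + (4.4444) = -42.5556
Denominator Σ(x_t−x̄)² = 70.0000
r_2 = -42.5556 / 70.0000 = -0.608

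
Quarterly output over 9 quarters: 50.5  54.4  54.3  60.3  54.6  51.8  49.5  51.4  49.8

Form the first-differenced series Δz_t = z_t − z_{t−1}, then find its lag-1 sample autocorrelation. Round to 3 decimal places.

First differences Δz: 3.9, -0.1, 6.0, -5.7, -2.8, -2.3, 1.9, -1.6
Mean of differences = -0.0875
Numerator Σ(Δz_t−Δz̄)(Δz_{t+1}−Δz̄) = -20.4702
Denominator Σ(Δz_t−Δz̄)² = 102.9488
r_1(Δz) = -20.4702 / 102.9488 = -0.199

-0.199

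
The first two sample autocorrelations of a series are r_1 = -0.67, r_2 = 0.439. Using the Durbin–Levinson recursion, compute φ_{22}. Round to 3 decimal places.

-0.018

φ_{22} = (r_2 − r_1²) / (1 − r_1²)
r_1² = (-0.67)² = 0.4489
Numerator = 0.439 − 0.4489 = -0.0099; denominator = 1 − 0.4489 = 0.5511
φ_{22} = -0.0099 / 0.5511 = -0.018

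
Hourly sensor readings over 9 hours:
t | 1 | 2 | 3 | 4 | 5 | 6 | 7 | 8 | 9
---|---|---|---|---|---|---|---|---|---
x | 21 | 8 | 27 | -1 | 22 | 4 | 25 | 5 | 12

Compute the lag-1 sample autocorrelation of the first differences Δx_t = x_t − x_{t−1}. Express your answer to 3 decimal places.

-0.912

First differences Δx: -13, 19, -28, 23, -18, 21, -20, 7
Mean of differences = -1.1250
Numerator Σ(Δx_t−Δx̄)(Δx_{t+1}−Δx̄) = -2779.6406
Denominator Σ(Δx_t−Δx̄)² = 3046.8750
r_1(Δx) = -2779.6406 / 3046.8750 = -0.912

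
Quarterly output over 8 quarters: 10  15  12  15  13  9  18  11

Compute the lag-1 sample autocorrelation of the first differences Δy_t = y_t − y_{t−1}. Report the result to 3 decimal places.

-0.630

First differences Δy: 5, -3, 3, -2, -4, 9, -7
Mean of differences = 0.1429
Numerator Σ(Δy_t−Δȳ)(Δy_{t+1}−Δȳ) = -121.4490
Denominator Σ(Δy_t−Δȳ)² = 192.8571
r_1(Δy) = -121.4490 / 192.8571 = -0.630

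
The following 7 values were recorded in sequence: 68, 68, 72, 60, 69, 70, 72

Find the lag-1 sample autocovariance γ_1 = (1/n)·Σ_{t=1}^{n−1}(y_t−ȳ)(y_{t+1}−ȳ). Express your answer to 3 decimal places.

-4.251

Mean ȳ = (68 + 68 + 72 + 60 + 69 + 70 + 72)/7 = 68.4286
Σ_{t=1}^{6}(y_t−ȳ)(y_{t+1}−ȳ) = -29.7551
γ_1 = -29.7551 / 7 = -4.251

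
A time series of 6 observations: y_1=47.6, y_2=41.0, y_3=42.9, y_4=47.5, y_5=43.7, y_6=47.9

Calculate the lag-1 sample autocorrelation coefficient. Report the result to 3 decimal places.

Mean ȳ = (47.6 + 41.0 + 42.9 + 47.5 + 43.7 + 47.9)/6 = 45.1000
Deviations from mean: 2.5000, -4.1000, -2.2000, 2.4000, -1.4000, 2.8000
Numerator Σ_{t=1}^{5}(y_t−ȳ)(y_{t+1}−ȳ) = -13.7900
Denominator Σ(y_t−ȳ)² = 43.4600
r_1 = -13.7900 / 43.4600 = -0.317

-0.317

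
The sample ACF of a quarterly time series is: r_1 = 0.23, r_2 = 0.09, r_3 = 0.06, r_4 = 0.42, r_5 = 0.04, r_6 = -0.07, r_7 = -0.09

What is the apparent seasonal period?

The largest autocorrelation is r_4 = 0.42; the remaining lags stay at or below 0.23. The elevated value at lag 1 (0.23), dropping to 0.09 at lag 2, reflects decaying short-term dependence rather than seasonality.
The dominant spike at lag 4 indicates a seasonal period of 4.

4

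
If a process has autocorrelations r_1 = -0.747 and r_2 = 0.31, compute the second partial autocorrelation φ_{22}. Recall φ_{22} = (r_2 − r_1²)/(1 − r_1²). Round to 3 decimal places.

φ_{22} = (r_2 − r_1²) / (1 − r_1²)
r_1² = (-0.747)² = 0.558009
Numerator = 0.31 − 0.5580 = -0.2480; denominator = 1 − 0.5580 = 0.4420
φ_{22} = -0.2480 / 0.4420 = -0.561

-0.561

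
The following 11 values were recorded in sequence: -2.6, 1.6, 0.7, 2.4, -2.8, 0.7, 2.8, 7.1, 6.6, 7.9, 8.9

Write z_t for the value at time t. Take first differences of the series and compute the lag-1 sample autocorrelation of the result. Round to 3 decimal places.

First differences Δz: 4.2, -0.9, 1.7, -5.2, 3.5, 2.1, 4.3, -0.5, 1.3, 1.0
Mean of differences = 1.1500
Numerator Σ(Δz_t−Δz̄)(Δz_{t+1}−Δz̄) = -26.0375
Denominator Σ(Δz_t−Δz̄)² = 73.2450
r_1(Δz) = -26.0375 / 73.2450 = -0.355

-0.355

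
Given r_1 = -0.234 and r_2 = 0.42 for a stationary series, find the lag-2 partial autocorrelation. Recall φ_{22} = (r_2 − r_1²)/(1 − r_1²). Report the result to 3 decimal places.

0.386

φ_{22} = (r_2 − r_1²) / (1 − r_1²)
r_1² = (-0.234)² = 0.054756
Numerator = 0.42 − 0.0548 = 0.3652; denominator = 1 − 0.0548 = 0.9452
φ_{22} = 0.3652 / 0.9452 = 0.386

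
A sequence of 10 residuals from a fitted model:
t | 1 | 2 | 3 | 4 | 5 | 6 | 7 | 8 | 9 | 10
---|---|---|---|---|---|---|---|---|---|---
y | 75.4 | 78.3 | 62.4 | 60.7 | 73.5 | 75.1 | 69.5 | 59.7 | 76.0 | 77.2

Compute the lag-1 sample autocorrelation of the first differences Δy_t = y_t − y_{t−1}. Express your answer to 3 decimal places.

First differences Δy: 2.9, -15.9, -1.7, 12.8, 1.6, -5.6, -9.8, 16.3, 1.2
Mean of differences = 0.2000
Numerator Σ(Δy_t−Δȳ)(Δy_{t+1}−Δȳ) = -114.2000
Denominator Σ(Δy_t−Δȳ)² = 824.6800
r_1(Δy) = -114.2000 / 824.6800 = -0.138

-0.138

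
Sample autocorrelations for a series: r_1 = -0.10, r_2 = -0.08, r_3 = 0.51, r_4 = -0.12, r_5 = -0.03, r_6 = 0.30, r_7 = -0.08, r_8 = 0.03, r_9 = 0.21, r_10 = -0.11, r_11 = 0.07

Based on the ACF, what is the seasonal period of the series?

The largest autocorrelation is r_3 = 0.51, with weaker echoes at lags 6 (0.30) and 9 (0.21); the remaining lags stay at or below 0.07.
The dominant spike at lag 3 indicates a seasonal period of 3.

3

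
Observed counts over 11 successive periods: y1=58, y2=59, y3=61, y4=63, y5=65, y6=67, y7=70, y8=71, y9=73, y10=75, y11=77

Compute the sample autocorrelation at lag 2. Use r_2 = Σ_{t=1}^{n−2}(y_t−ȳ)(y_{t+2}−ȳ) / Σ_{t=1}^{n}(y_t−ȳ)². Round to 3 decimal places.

0.474

Mean ȳ = (58 + 59 + 61 + 63 + 65 + 67 + 70 + 71 + 73 + 75 + 77)/11 = 67.1818
Numerator Σ_{t=1}^{9}(y_t−ȳ)(y_{t+2}−ȳ) = 201.7521
Denominator Σ(y_t−ȳ)² = 425.6364
r_2 = 201.7521 / 425.6364 = 0.474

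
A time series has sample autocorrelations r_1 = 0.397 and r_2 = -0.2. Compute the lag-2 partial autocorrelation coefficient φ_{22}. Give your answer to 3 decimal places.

-0.425

φ_{22} = (r_2 − r_1²) / (1 − r_1²)
r_1² = (0.397)² = 0.157609
Numerator = -0.2 − 0.1576 = -0.3576; denominator = 1 − 0.1576 = 0.8424
φ_{22} = -0.3576 / 0.8424 = -0.425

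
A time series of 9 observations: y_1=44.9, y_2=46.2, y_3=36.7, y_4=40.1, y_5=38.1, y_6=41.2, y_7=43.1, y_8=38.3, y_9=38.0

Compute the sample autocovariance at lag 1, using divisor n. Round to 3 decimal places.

Mean ȳ = (44.9 + 46.2 + 36.7 + 40.1 + 38.1 + 41.2 + 43.1 + 38.3 + 38.0)/9 = 40.7333
Σ_{t=1}^{8}(y_t−ȳ)(y_{t+1}−ȳ) = 5.7189
γ_1 = 5.7189 / 9 = 0.635

0.635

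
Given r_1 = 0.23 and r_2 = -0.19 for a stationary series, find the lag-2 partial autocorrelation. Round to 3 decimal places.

-0.256

φ_{22} = (r_2 − r_1²) / (1 − r_1²)
r_1² = (0.23)² = 0.0529
Numerator = -0.19 − 0.0529 = -0.2429; denominator = 1 − 0.0529 = 0.9471
φ_{22} = -0.2429 / 0.9471 = -0.256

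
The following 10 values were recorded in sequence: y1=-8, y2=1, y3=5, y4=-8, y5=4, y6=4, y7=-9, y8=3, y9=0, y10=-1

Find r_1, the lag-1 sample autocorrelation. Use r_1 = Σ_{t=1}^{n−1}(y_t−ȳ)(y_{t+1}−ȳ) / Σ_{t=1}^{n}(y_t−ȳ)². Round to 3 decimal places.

-0.457

Mean ȳ = (-8 + 1 + 5 − 8 + 4 + 4 − 9 + 3 + 0 − 1)/10 = -0.9000
Numerator Σ_{t=1}^{9}(y_t−ȳ)(y_{t+1}−ȳ) = -122.8100
Denominator Σ(y_t−ȳ)² = 268.9000
r_1 = -122.8100 / 268.9000 = -0.457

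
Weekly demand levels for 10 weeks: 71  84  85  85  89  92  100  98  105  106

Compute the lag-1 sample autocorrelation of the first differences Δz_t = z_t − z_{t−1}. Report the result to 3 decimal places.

-0.400

First differences Δz: 13, 1, 0, 4, 3, 8, -2, 7, 1
Mean of differences = 3.8889
Numerator Σ(Δz_t−Δz̄)(Δz_{t+1}−Δz̄) = -70.7901
Denominator Σ(Δz_t−Δz̄)² = 176.8889
r_1(Δz) = -70.7901 / 176.8889 = -0.400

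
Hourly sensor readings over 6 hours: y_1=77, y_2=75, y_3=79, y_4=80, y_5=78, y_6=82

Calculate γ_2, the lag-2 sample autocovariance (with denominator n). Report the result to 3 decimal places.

-0.167

Mean ȳ = (77 + 75 + 79 + 80 + 78 + 82)/6 = 78.5000
Σ_{t=1}^{4}(y_t−ȳ)(y_{t+2}−ȳ) = -1.0000
γ_2 = -1.0000 / 6 = -0.167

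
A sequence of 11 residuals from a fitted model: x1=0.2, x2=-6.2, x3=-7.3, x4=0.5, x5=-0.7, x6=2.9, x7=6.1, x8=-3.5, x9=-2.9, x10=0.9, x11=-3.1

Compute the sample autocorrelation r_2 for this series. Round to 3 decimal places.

Mean x̄ = (0.2 − 6.2 − 7.3 + 0.5 − 0.7 + 2.9 + 6.1 − 3.5 − 2.9 + 0.9 − 3.1)/11 = -1.1909
Numerator Σ_{t=1}^{9}(x_t−x̄)(x_{t+2}−x̄) = -32.9420
Denominator Σ(x_t−x̄)² = 153.6091
r_2 = -32.9420 / 153.6091 = -0.214

-0.214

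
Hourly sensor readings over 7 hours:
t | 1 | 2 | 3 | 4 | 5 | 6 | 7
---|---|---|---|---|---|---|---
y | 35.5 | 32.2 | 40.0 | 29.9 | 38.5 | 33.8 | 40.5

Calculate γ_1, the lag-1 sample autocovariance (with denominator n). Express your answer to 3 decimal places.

-9.955

Mean ȳ = (35.5 + 32.2 + 40.0 + 29.9 + 38.5 + 33.8 + 40.5)/7 = 35.7714
Σ_{t=1}^{6}(y_t−ȳ)(y_{t+1}−ȳ) = -69.6822
γ_1 = -69.6822 / 7 = -9.955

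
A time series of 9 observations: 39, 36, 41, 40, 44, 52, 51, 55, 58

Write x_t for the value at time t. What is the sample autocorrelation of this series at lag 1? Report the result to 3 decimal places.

Mean x̄ = (39 + 36 + 41 + 40 + 44 + 52 + 51 + 55 + 58)/9 = 46.2222
Numerator Σ_{t=1}^{8}(x_t−x̄)(x_{t+1}−x̄) = 333.6173
Denominator Σ(x_t−x̄)² = 499.5556
r_1 = 333.6173 / 499.5556 = 0.668

0.668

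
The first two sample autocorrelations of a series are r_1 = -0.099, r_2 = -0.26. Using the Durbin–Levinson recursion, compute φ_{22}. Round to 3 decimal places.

-0.272

φ_{22} = (r_2 − r_1²) / (1 − r_1²)
r_1² = (-0.099)² = 0.009801
Numerator = -0.26 − 0.0098 = -0.2698; denominator = 1 − 0.0098 = 0.9902
φ_{22} = -0.2698 / 0.9902 = -0.272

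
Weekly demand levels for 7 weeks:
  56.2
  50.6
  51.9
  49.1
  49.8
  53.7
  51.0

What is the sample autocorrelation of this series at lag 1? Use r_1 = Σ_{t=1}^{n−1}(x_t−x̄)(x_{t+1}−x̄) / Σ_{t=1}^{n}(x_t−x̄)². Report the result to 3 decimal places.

Mean x̄ = (56.2 + 50.6 + 51.9 + 49.1 + 49.8 + 53.7 + 51.0)/7 = 51.7571
Σ(x_t−x̄)(x_{t+1}−x̄) = (-5.1410) + (-0.1653) + (-0.3796) + (5.2004) + (-3.8024) + (-1.4710) = -5.7590
Denominator Σ(x_t−x̄)² = 36.3371
r_1 = -5.7590 / 36.3371 = -0.158

-0.158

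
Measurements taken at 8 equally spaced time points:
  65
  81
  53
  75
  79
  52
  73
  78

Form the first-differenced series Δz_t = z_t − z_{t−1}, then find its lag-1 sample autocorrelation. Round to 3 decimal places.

-0.566

First differences Δz: 16, -28, 22, 4, -27, 21, 5
Mean of differences = 1.8571
Numerator Σ(Δz_t−Δz̄)(Δz_{t+1}−Δz̄) = -1534.5918
Denominator Σ(Δz_t−Δz̄)² = 2710.8571
r_1(Δz) = -1534.5918 / 2710.8571 = -0.566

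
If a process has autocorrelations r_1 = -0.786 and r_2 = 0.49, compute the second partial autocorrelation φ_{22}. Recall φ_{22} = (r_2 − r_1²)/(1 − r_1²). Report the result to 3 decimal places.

φ_{22} = (r_2 − r_1²) / (1 − r_1²)
r_1² = (-0.786)² = 0.617796
Numerator = 0.49 − 0.6178 = -0.1278; denominator = 1 − 0.6178 = 0.3822
φ_{22} = -0.1278 / 0.3822 = -0.334

-0.334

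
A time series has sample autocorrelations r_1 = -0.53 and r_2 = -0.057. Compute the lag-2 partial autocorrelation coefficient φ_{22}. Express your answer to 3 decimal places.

-0.470

φ_{22} = (r_2 − r_1²) / (1 − r_1²)
r_1² = (-0.53)² = 0.2809
Numerator = -0.057 − 0.2809 = -0.3379; denominator = 1 − 0.2809 = 0.7191
φ_{22} = -0.3379 / 0.7191 = -0.470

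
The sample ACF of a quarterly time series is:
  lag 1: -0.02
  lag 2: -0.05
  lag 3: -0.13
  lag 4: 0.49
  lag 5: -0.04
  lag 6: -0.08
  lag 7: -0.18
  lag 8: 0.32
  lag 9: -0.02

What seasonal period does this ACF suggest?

The largest autocorrelation is r_4 = 0.49, with a weaker echo at lag 8 (0.32); the remaining lags stay at or below -0.02.
The dominant spike at lag 4 indicates a seasonal period of 4.

4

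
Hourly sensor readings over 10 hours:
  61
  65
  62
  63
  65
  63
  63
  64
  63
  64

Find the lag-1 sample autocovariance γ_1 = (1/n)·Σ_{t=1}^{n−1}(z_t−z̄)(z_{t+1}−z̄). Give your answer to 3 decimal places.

-0.729

Mean z̄ = (61 + 65 + 62 + 63 + 65 + 63 + 63 + 64 + 63 + 64)/10 = 63.3000
Σ_{t=1}^{9}(z_t−z̄)(z_{t+1}−z̄) = -7.2900
γ_1 = -7.2900 / 10 = -0.729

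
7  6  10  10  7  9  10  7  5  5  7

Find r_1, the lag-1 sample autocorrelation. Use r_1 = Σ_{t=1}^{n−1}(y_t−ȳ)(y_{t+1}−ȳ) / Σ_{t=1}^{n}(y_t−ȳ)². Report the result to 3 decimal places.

Mean ȳ = (7 + 6 + 10 + 10 + 7 + 9 + 10 + 7 + 5 + 5 + 7)/11 = 7.5455
Numerator Σ_{t=1}^{10}(y_t−ȳ)(y_{t+1}−ȳ) = 12.4298
Denominator Σ(y_t−ȳ)² = 36.7273
r_1 = 12.4298 / 36.7273 = 0.338

0.338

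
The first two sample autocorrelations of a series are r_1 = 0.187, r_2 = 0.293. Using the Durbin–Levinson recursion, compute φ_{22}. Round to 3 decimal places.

0.267

φ_{22} = (r_2 − r_1²) / (1 − r_1²)
r_1² = (0.187)² = 0.034969
Numerator = 0.293 − 0.0350 = 0.2580; denominator = 1 − 0.0350 = 0.9650
φ_{22} = 0.2580 / 0.9650 = 0.267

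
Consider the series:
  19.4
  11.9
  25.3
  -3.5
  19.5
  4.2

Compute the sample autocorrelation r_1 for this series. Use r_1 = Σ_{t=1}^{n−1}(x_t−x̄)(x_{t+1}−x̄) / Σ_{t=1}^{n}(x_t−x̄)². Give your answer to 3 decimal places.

Mean x̄ = (19.4 + 11.9 + 25.3 − 3.5 + 19.5 + 4.2)/6 = 12.8000
Numerator Σ_{t=1}^{5}(x_t−x̄)(x_{t+1}−x̄) = -387.7700
Denominator Σ(x_t−x̄)² = 585.1600
r_1 = -387.7700 / 585.1600 = -0.663

-0.663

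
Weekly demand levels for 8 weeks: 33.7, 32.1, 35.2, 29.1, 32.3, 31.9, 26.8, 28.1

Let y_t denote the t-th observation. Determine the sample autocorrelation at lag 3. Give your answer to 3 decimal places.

0.074

Mean ȳ = (33.7 + 32.1 + 35.2 + 29.1 + 32.3 + 31.9 + 26.8 + 28.1)/8 = 31.1500
Deviations from mean: 2.5500, 0.9500, 4.0500, -2.0500, 1.1500, 0.7500, -4.3500, -3.0500
Numerator Σ_{t=1}^{5}(y_t−ȳ)(y_{t+3}−ȳ) = 4.3125
Denominator Σ(y_t−ȳ)² = 58.1200
r_3 = 4.3125 / 58.1200 = 0.074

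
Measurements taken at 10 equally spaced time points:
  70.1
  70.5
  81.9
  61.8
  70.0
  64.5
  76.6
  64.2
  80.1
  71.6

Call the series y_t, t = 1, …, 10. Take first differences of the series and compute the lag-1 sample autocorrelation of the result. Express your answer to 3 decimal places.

-0.784

First differences Δy: 0.4, 11.4, -20.1, 8.2, -5.5, 12.1, -12.4, 15.9, -8.5
Mean of differences = 0.1667
Numerator Σ(Δy_t−Δȳ)(Δy_{t+1}−Δȳ) = -985.0278
Denominator Σ(Δy_t−Δȳ)² = 1256.6000
r_1(Δy) = -985.0278 / 1256.6000 = -0.784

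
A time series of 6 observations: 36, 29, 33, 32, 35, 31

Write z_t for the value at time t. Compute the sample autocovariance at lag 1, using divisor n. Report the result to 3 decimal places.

-3.185

Mean z̄ = (36 + 29 + 33 + 32 + 35 + 31)/6 = 32.6667
Deviations: 3.3333, -3.6667, 0.3333, -0.6667, 2.3333, -1.6667
Σ_{t=1}^{5}(z_t−z̄)(z_{t+1}−z̄) = -19.1111
γ_1 = -19.1111 / 6 = -3.185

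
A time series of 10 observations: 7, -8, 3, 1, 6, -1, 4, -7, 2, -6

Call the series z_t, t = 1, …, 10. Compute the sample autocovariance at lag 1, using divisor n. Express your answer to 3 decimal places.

Mean z̄ = (7 − 8 + 3 + 1 + 6 − 1 + 4 − 7 + 2 − 6)/10 = 0.1000
Σ_{t=1}^{9}(z_t−z̄)(z_{t+1}−z̄) = -135.0100
γ_1 = -135.0100 / 10 = -13.501

-13.501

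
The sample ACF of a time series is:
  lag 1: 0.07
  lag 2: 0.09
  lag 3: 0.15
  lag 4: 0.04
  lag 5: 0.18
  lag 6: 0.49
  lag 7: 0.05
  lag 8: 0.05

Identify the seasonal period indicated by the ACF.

The largest autocorrelation is r_6 = 0.49; the remaining lags stay at or below 0.18.
The dominant spike at lag 6 indicates a seasonal period of 6.

6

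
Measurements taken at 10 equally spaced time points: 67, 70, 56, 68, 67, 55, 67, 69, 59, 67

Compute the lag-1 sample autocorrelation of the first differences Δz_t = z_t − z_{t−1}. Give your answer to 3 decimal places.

First differences Δz: 3, -14, 12, -1, -12, 12, 2, -10, 8
Mean of differences = 0.0000
Numerator Σ(Δz_t−Δz̄)(Δz_{t+1}−Δz̄) = -430.0000
Denominator Σ(Δz_t−Δz̄)² = 806.0000
r_1(Δz) = -430.0000 / 806.0000 = -0.533

-0.533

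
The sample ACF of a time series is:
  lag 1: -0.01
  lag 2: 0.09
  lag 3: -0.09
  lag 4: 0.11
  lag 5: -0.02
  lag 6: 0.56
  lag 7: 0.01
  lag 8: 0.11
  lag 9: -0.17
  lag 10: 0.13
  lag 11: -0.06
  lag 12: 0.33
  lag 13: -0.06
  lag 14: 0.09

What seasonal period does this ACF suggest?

6

The largest autocorrelation is r_6 = 0.56, with a weaker echo at lag 12 (0.33); the remaining lags stay at or below 0.13.
The dominant spike at lag 6 indicates a seasonal period of 6.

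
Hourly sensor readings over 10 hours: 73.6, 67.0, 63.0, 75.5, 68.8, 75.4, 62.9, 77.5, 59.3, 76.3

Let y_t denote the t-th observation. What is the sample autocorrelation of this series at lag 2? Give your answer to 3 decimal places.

0.430

Mean ȳ = (73.6 + 67.0 + 63.0 + 75.5 + 68.8 + 75.4 + 62.9 + 77.5 + 59.3 + 76.3)/10 = 69.9300
Numerator Σ_{t=1}^{8}(y_t−ȳ)(y_{t+2}−ȳ) = 168.8472
Denominator Σ(y_t−ȳ)² = 392.6010
r_2 = 168.8472 / 392.6010 = 0.430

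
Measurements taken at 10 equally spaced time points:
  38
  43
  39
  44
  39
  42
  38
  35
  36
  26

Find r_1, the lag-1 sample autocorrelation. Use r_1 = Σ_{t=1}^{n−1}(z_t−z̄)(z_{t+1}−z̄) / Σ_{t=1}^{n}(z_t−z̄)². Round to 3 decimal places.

Mean z̄ = (38 + 43 + 39 + 44 + 39 + 42 + 38 + 35 + 36 + 26)/10 = 38.0000
Numerator Σ_{t=1}^{9}(z_t−z̄)(z_{t+1}−z̄) = 51.0000
Denominator Σ(z_t−z̄)² = 236.0000
r_1 = 51.0000 / 236.0000 = 0.216

0.216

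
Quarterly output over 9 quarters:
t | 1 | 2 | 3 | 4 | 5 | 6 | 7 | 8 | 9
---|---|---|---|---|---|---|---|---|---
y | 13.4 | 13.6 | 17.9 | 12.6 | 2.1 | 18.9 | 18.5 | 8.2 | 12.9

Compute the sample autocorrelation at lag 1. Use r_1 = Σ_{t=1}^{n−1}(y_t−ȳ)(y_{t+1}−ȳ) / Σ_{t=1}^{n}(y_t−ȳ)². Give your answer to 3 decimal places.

-0.226

Mean ȳ = (13.4 + 13.6 + 17.9 + 12.6 + 2.1 + 18.9 + 18.5 + 8.2 + 12.9)/9 = 13.1222
Numerator Σ_{t=1}^{8}(y_t−ȳ)(y_{t+1}−ȳ) = -52.3127
Denominator Σ(y_t−ȳ)² = 231.4756
r_1 = -52.3127 / 231.4756 = -0.226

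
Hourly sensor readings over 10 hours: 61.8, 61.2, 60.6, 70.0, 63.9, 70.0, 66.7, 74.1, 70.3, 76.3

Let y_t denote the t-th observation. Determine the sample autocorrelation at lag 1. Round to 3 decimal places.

Mean ȳ = (61.8 + 61.2 + 60.6 + 70.0 + 63.9 + 70.0 + 66.7 + 74.1 + 70.3 + 76.3)/10 = 67.4900
Numerator Σ_{t=1}^{9}(y_t−ȳ)(y_{t+1}−ȳ) = 79.9379
Denominator Σ(y_t−ȳ)² = 274.7290
r_1 = 79.9379 / 274.7290 = 0.291

0.291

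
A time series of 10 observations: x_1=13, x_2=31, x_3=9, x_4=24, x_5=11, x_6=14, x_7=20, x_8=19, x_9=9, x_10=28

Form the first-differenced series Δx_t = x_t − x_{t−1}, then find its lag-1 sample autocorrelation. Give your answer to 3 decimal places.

-0.650

First differences Δx: 18, -22, 15, -13, 3, 6, -1, -10, 19
Mean of differences = 1.6667
Numerator Σ(Δx_t−Δx̄)(Δx_{t+1}−Δx̄) = -1094.1111
Denominator Σ(Δx_t−Δx̄)² = 1684.0000
r_1(Δx) = -1094.1111 / 1684.0000 = -0.650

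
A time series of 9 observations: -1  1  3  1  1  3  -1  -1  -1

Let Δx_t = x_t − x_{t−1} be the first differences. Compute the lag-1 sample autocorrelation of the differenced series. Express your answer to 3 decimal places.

First differences Δx: 2, 2, -2, 0, 2, -4, 0, 0
Mean of differences = 0.0000
Numerator Σ(Δx_t−Δx̄)(Δx_{t+1}−Δx̄) = -8.0000
Denominator Σ(Δx_t−Δx̄)² = 32.0000
r_1(Δx) = -8.0000 / 32.0000 = -0.250

-0.250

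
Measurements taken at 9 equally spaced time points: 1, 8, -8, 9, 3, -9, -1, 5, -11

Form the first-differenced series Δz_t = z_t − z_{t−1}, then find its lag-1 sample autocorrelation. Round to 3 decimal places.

-0.508

First differences Δz: 7, -16, 17, -6, -12, 8, 6, -16
Mean of differences = -1.5000
Numerator Σ(Δz_t−Δz̄)(Δz_{t+1}−Δz̄) = -564.7500
Denominator Σ(Δz_t−Δz̄)² = 1112.0000
r_1(Δz) = -564.7500 / 1112.0000 = -0.508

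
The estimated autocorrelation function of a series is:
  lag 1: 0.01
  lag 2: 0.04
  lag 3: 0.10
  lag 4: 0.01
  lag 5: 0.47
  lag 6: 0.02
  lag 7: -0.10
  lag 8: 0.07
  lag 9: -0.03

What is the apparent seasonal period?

The largest autocorrelation is r_5 = 0.47; the remaining lags stay at or below 0.10.
The dominant spike at lag 5 indicates a seasonal period of 5.

5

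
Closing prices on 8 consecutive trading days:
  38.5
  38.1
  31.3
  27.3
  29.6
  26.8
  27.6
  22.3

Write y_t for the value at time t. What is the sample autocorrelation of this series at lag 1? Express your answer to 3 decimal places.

0.469

Mean ȳ = (38.5 + 38.1 + 31.3 + 27.3 + 29.6 + 26.8 + 27.6 + 22.3)/8 = 30.1875
Deviations from mean: 8.3125, 7.9125, 1.1125, -2.8875, -0.5875, -3.3875, -2.5875, -7.8875
Σ(y_t−ȳ)(y_{t+1}−ȳ) = (65.7727) + (8.8027) + (-3.2123) + (1.6964) + (1.9902) + (8.7652) + (20.4089) = 104.2236
Denominator Σ(y_t−ȳ)² = 222.0088
r_1 = 104.2236 / 222.0088 = 0.469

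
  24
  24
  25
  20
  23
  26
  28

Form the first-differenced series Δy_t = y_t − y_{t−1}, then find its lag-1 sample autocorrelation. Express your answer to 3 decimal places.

-0.150

First differences Δy: 0, 1, -5, 3, 3, 2
Mean of differences = 0.6667
Numerator Σ(Δy_t−Δȳ)(Δy_{t+1}−Δȳ) = -6.7778
Denominator Σ(Δy_t−Δȳ)² = 45.3333
r_1(Δy) = -6.7778 / 45.3333 = -0.150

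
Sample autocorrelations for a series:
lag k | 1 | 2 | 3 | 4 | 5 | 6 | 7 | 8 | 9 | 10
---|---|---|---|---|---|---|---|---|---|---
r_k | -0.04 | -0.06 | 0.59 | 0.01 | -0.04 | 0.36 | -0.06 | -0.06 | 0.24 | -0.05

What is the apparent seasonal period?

The largest autocorrelation is r_3 = 0.59, with weaker echoes at lags 6 (0.36) and 9 (0.24); the remaining lags stay at or below 0.01.
The dominant spike at lag 3 indicates a seasonal period of 3.

3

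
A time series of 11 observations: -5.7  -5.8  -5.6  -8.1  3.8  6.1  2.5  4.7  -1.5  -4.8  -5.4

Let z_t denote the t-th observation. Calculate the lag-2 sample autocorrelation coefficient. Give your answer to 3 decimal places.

Mean z̄ = (-5.7 − 5.8 − 5.6 − 8.1 + 3.8 + 6.1 + 2.5 + 4.7 − 1.5 − 4.8 − 5.4)/11 = -1.8000
Numerator Σ_{t=1}^{9}(z_t−z̄)(z_{t+2}−z̄) = 25.1100
Denominator Σ(z_t−z̄)² = 261.9000
r_2 = 25.1100 / 261.9000 = 0.096

0.096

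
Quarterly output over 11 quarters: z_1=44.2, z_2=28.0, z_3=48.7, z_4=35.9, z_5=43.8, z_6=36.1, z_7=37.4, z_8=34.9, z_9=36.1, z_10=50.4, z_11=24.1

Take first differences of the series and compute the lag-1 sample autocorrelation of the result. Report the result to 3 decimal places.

-0.595

First differences Δz: -16.2, 20.7, -12.8, 7.9, -7.7, 1.3, -2.5, 1.2, 14.3, -26.3
Mean of differences = -2.0100
Numerator Σ(Δz_t−Δz̄)(Δz_{t+1}−Δz̄) = -1096.4561
Denominator Σ(Δz_t−Δz̄)² = 1841.6290
r_1(Δz) = -1096.4561 / 1841.6290 = -0.595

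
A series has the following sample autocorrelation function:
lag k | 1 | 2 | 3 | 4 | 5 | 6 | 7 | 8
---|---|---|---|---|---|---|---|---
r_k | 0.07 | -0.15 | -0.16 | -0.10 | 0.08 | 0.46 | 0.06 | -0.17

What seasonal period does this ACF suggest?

The largest autocorrelation is r_6 = 0.46; the remaining lags stay at or below 0.08.
The dominant spike at lag 6 indicates a seasonal period of 6.

6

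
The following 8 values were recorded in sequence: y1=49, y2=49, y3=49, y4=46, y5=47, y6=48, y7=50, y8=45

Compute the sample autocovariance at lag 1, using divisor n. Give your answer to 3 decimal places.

-0.486

Mean ȳ = (49 + 49 + 49 + 46 + 47 + 48 + 50 + 45)/8 = 47.8750
Deviations: 1.1250, 1.1250, 1.1250, -1.8750, -0.8750, 0.1250, 2.1250, -2.8750
Σ_{t=1}^{7}(y_t−ȳ)(y_{t+1}−ȳ) = -3.8906
γ_1 = -3.8906 / 8 = -0.486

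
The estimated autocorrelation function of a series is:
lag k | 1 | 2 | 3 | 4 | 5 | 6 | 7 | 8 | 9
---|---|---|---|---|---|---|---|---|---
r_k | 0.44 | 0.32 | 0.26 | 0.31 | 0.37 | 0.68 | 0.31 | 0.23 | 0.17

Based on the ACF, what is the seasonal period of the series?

6

The largest autocorrelation is r_6 = 0.68; the remaining lags stay at or below 0.44. The elevated value at lag 1 (0.44), dropping to 0.32 at lag 2, reflects decaying short-term dependence rather than seasonality.
The dominant spike at lag 6 indicates a seasonal period of 6.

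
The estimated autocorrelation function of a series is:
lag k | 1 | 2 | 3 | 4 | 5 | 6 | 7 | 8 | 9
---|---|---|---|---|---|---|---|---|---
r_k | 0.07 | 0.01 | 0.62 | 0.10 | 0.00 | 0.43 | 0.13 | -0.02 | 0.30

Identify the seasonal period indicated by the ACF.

3

The largest autocorrelation is r_3 = 0.62, with weaker echoes at lags 6 (0.43) and 9 (0.30); the remaining lags stay at or below 0.13.
The dominant spike at lag 3 indicates a seasonal period of 3.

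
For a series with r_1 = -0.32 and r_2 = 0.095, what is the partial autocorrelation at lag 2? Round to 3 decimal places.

φ_{22} = (r_2 − r_1²) / (1 − r_1²)
r_1² = (-0.32)² = 0.1024
Numerator = 0.095 − 0.1024 = -0.0074; denominator = 1 − 0.1024 = 0.8976
φ_{22} = -0.0074 / 0.8976 = -0.008

-0.008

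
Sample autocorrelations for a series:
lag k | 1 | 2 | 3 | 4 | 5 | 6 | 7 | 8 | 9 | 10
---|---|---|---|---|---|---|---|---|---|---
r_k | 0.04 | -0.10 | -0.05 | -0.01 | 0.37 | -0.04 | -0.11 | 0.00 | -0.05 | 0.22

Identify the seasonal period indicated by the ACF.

The largest autocorrelation is r_5 = 0.37, with a weaker echo at lag 10 (0.22); the remaining lags stay at or below 0.04.
The dominant spike at lag 5 indicates a seasonal period of 5.

5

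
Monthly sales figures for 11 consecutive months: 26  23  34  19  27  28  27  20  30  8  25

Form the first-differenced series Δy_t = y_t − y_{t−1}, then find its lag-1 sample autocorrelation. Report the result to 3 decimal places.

First differences Δy: -3, 11, -15, 8, 1, -1, -7, 10, -22, 17
Mean of differences = -0.1000
Numerator Σ(Δy_t−Δȳ)(Δy_{t+1}−Δȳ) = -969.5100
Denominator Σ(Δy_t−Δȳ)² = 1342.9000
r_1(Δy) = -969.5100 / 1342.9000 = -0.722

-0.722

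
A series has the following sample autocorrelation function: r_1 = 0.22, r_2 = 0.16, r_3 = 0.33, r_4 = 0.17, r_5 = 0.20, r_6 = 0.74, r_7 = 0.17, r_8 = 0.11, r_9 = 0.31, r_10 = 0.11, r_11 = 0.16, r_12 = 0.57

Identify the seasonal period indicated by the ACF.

The largest autocorrelation is r_6 = 0.74, with a weaker echo at lag 12 (0.57); the remaining lags stay at or below 0.33. The elevated value at lag 1 (0.22), dropping to 0.16 at lag 2, reflects decaying short-term dependence rather than seasonality.
The dominant spike at lag 6 indicates a seasonal period of 6.

6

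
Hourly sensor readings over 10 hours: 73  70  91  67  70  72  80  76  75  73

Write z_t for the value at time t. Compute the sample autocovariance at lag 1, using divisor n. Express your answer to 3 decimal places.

Mean z̄ = (73 + 70 + 91 + 67 + 70 + 72 + 80 + 76 + 75 + 73)/10 = 74.7000
Σ_{t=1}^{9}(z_t−z̄)(z_{t+1}−z̄) = -152.7900
γ_1 = -152.7900 / 10 = -15.279

-15.279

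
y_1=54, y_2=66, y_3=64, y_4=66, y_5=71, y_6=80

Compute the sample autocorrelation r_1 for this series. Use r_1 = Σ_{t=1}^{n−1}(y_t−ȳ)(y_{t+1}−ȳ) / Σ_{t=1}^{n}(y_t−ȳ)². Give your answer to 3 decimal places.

0.183

Mean ȳ = (54 + 66 + 64 + 66 + 71 + 80)/6 = 66.8333
Deviations from mean: -12.8333, -0.8333, -2.8333, -0.8333, 4.1667, 13.1667
Σ(y_t−ȳ)(y_{t+1}−ȳ) = (10.6944) + (2.3611) + (2.3611) + (-3.4722) + (54.8611) = 66.8056
Denominator Σ(y_t−ȳ)² = 364.8333
r_1 = 66.8056 / 364.8333 = 0.183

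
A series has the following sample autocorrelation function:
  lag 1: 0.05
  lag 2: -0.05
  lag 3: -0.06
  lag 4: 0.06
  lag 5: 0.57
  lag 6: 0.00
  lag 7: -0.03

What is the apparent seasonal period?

5

The largest autocorrelation is r_5 = 0.57; the remaining lags stay at or below 0.06.
The dominant spike at lag 5 indicates a seasonal period of 5.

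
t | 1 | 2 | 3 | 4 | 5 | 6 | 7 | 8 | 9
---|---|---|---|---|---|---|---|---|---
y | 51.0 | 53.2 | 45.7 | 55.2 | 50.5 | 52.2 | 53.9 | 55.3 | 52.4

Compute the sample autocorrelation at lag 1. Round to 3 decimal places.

-0.382

Mean ȳ = (51.0 + 53.2 + 45.7 + 55.2 + 50.5 + 52.2 + 53.9 + 55.3 + 52.4)/9 = 52.1556
Numerator Σ_{t=1}^{8}(y_t−ȳ)(y_{t+1}−ȳ) = -26.3853
Denominator Σ(y_t−ȳ)² = 69.1022
r_1 = -26.3853 / 69.1022 = -0.382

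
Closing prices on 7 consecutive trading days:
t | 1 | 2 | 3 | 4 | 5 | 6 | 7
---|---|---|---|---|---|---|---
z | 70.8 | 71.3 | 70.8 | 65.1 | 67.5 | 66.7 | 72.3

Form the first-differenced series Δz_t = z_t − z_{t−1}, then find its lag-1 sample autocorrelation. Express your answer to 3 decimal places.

First differences Δz: 0.5, -0.5, -5.7, 2.4, -0.8, 5.6
Mean of differences = 0.2500
Numerator Σ(Δz_t−Δz̄)(Δz_{t+1}−Δz̄) = -16.3925
Denominator Σ(Δz_t−Δz̄)² = 70.3750
r_1(Δz) = -16.3925 / 70.3750 = -0.233

-0.233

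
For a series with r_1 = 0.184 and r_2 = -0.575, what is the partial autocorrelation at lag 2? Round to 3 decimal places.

φ_{22} = (r_2 − r_1²) / (1 − r_1²)
r_1² = (0.184)² = 0.033856
Numerator = -0.575 − 0.0339 = -0.6089; denominator = 1 − 0.0339 = 0.9661
φ_{22} = -0.6089 / 0.9661 = -0.630

-0.630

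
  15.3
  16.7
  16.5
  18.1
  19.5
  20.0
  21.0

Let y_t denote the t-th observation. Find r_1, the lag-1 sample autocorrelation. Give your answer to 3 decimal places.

0.544

Mean ȳ = (15.3 + 16.7 + 16.5 + 18.1 + 19.5 + 20.0 + 21.0)/7 = 18.1571
Deviations from mean: -2.8571, -1.4571, -1.6571, -0.0571, 1.3429, 1.8429, 2.8429
Σ(y_t−ȳ)(y_{t+1}−ȳ) = (4.1633) + (2.4147) + (0.0947) + (-0.0767) + (2.4747) + (5.2390) = 14.3096
Denominator Σ(y_t−ȳ)² = 26.3171
r_1 = 14.3096 / 26.3171 = 0.544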